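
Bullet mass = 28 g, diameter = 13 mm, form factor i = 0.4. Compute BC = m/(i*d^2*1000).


BC = m/(i*d^2*1000) = 28/(0.4 * 13^2 * 1000) = 0.0004142

0.0004142


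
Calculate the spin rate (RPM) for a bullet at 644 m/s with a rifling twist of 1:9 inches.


twist_m = 9*0.0254 = 0.2286 m
spin = v/twist = 644/0.2286 = 2817.148 rev/s
RPM = spin*60 = 2817.148*60 ≈ 169029 RPM

169029 RPM


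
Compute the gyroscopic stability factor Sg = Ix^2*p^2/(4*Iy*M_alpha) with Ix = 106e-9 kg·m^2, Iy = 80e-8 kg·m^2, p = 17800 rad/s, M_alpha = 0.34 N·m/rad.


Sg = Ix^2 * p^2 / (4 * Iy * M_alpha) = (106e-9)^2 * 17800^2 / (4 * 80e-8 * 0.34) = 3.272

3.272


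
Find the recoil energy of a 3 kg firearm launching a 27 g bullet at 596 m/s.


v_r = m_p*v_p/m_gun = 0.027*596/3 = 5.364 m/s, E_r = 0.5*m_gun*v_r^2 = 0.5*3*5.364^2 = 43.16 J

43.16 J


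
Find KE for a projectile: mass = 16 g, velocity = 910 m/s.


E = 0.5*m*v^2 = 0.5*0.016*910^2 = 6625 J

6625 J


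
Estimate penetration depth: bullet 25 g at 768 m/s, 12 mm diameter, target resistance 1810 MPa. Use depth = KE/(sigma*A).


A = pi*(d/2)^2 = pi*(12/2)^2 = 113.097 mm^2
E = 0.5*m*v^2 = 0.5*0.025*768^2 = 7372.8 J
depth = E/(sigma*A) = 7372.8 J / (1810 MPa * 113.097 mm^2) = 7372.8/(1810 * 113.097) m = 0.0360165 m ≈ 36.02 mm

36.02 mm


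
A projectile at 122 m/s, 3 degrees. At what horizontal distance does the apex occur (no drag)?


R = v0^2*sin(2*theta)/g = 122^2*sin(2*3°)/9.81 = 158.593 m
apex_dist = R/2 = 158.593/2 = 79.3 m

79.3 m


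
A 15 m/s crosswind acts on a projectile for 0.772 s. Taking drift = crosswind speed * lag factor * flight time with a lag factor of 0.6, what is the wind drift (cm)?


drift = v_wind * lag * t = 15 * 0.6 * 0.772 = 6.948 m ≈ 694.8 cm

694.8 cm


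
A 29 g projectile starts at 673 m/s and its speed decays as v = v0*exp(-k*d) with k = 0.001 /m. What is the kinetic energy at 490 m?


v = v0*exp(-k*d) = 673*exp(-0.001*490) = 412.298 m/s
E = 0.5*m*v^2 = 0.5*0.029*412.298^2 = 2465 J

2465 J


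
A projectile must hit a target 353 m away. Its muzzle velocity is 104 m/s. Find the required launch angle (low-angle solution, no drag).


sin(2*theta) = R*g/v0^2 = 353*9.81/104^2 = 0.320167, theta = arcsin(0.320167)/2 = 9.337°

9.337 degrees


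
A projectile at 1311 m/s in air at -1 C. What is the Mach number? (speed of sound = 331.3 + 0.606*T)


a = 331.3 + 0.606*(-1) = 330.694 m/s
M = v/a = 1311/330.694 = 3.964

3.964


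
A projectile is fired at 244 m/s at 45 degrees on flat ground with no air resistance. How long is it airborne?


T = 2*v0*sin(theta)/g = 2*244*sin(45°)/9.81 = 35.18 s

35.18 s


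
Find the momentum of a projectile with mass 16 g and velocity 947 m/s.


p = m*v = 0.016*947 = 15.15 kg·m/s

15.15 kg·m/s


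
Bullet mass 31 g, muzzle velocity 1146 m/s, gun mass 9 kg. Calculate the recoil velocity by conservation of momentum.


v_recoil = m_p * v_p / m_gun = 0.031 * 1146 / 9 = 3.947 m/s

3.947 m/s


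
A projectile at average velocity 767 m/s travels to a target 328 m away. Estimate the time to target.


t = d/v = 328/767 = 0.4276 s

0.4276 s


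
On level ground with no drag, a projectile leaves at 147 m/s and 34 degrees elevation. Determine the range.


R = v0^2 * sin(2*theta) / g = 147^2 * sin(2*34°) / 9.81 = 2042 m

2042 m


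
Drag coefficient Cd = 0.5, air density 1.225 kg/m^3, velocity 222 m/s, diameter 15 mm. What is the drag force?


A = pi*(d/2)^2 = pi*(15/2000)^2 = 1.76715e-04 m^2
Fd = 0.5*Cd*rho*A*v^2 = 0.5*0.5*1.225*1.76715e-04*222^2 = 2.667 N

2.667 N


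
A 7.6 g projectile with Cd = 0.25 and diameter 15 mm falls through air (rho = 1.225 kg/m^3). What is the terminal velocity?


A = pi*(d/2)^2 = pi*(15/2000)^2 = 1.76715e-04 m^2
vt = sqrt(2mg/(Cd*rho*A)) = sqrt(2*0.0076*9.81/(0.25 * 1.225 * 1.76715e-04)) = 52.49 m/s

52.49 m/s


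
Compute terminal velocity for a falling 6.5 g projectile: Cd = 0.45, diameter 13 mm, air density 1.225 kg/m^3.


A = pi*(d/2)^2 = pi*(13/2000)^2 = 1.32732e-04 m^2
vt = sqrt(2mg/(Cd*rho*A)) = sqrt(2*0.0065*9.81/(0.45 * 1.225 * 1.32732e-04)) = 41.75 m/s

41.75 m/s


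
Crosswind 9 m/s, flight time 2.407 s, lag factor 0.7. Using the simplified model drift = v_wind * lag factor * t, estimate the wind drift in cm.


drift = v_wind * lag * t = 9 * 0.7 * 2.407 = 15.1641 m ≈ 1516 cm

1516 cm


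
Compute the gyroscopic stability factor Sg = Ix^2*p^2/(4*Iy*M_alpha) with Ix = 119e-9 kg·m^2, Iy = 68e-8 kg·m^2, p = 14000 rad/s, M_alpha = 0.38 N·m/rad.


Sg = Ix^2 * p^2 / (4 * Iy * M_alpha) = (119e-9)^2 * 14000^2 / (4 * 68e-8 * 0.38) = 2.685

2.685


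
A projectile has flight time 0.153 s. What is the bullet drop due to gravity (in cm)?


drop = 0.5*g*t^2 = 0.5*9.81*0.153^2 = 0.114821 m ≈ 11.48 cm

11.48 cm


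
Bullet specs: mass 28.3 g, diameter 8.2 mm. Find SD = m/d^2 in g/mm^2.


SD = m/d^2 = 28.3/8.2^2 = 0.4209 g/mm^2

0.4209 g/mm^2


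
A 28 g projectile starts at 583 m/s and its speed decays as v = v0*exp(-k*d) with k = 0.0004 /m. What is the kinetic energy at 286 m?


v = v0*exp(-k*d) = 583*exp(-0.0004*286) = 519.978 m/s
E = 0.5*m*v^2 = 0.5*0.028*519.978^2 = 3785 J

3785 J


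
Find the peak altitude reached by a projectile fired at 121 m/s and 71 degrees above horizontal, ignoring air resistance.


H = (v0*sin(theta))^2 / (2g) = (121*sin(71°))^2 / (2*9.81) = 667.1 m

667.1 m


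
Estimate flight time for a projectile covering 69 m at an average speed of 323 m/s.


t = d/v = 69/323 = 0.2136 s

0.2136 s


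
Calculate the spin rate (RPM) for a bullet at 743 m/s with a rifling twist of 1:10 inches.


twist_m = 10*0.0254 = 0.254 m
spin = v/twist = 743/0.254 = 2925.197 rev/s
RPM = spin*60 = 2925.197*60 ≈ 175512 RPM

175512 RPM


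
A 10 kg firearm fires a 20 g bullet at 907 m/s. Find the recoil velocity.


v_recoil = m_p * v_p / m_gun = 0.02 * 907 / 10 = 1.814 m/s

1.814 m/s


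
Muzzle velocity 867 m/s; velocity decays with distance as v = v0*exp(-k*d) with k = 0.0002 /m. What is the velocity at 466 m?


v = v0*exp(-k*d) = 867*exp(-0.0002*466) = 789.8 m/s

789.8 m/s


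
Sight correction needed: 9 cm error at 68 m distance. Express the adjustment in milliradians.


1 mrad subtends 1 cm per 10 m of range, so adj = error_cm / (dist_m / 10) = 9 / (68/10) = 1.324 mrad

1.324 mrad


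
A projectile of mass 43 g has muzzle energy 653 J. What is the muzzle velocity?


v = sqrt(2*E/m) = sqrt(2*653/0.043) = 174.3 m/s

174.3 m/s


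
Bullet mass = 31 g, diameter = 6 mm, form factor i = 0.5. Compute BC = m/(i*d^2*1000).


BC = m/(i*d^2*1000) = 31/(0.5 * 6^2 * 1000) = 0.001722

0.001722


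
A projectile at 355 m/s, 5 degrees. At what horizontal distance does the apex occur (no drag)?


R = v0^2*sin(2*theta)/g = 355^2*sin(2*5°)/9.81 = 2230.79 m
apex_dist = R/2 = 2230.79/2 = 1115 m

1115 m


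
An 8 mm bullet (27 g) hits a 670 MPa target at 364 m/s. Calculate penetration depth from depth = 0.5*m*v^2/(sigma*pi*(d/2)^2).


A = pi*(d/2)^2 = pi*(8/2)^2 = 50.2655 mm^2
E = 0.5*m*v^2 = 0.5*0.027*364^2 = 1788.7 J
depth = E/(sigma*A) = 1788.7 J / (670 MPa * 50.2655 mm^2) = 1788.7/(670 * 50.2655) m = 0.0531119 m ≈ 53.11 mm

53.11 mm


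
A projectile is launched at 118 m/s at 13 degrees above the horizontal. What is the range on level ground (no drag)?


R = v0^2 * sin(2*theta) / g = 118^2 * sin(2*13°) / 9.81 = 622.2 m

622.2 m


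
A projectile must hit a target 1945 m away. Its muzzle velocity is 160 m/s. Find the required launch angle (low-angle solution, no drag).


sin(2*theta) = R*g/v0^2 = 1945*9.81/160^2 = 0.74533, theta = arcsin(0.74533)/2 = 24.09°

24.09 degrees


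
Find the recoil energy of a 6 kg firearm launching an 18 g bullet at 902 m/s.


v_r = m_p*v_p/m_gun = 0.018*902/6 = 2.706 m/s, E_r = 0.5*m_gun*v_r^2 = 0.5*6*2.706^2 = 21.97 J

21.97 J


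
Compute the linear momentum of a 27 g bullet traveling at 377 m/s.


p = m*v = 0.027*377 = 10.18 kg·m/s

10.18 kg·m/s


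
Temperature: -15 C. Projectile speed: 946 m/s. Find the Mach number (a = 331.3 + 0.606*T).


a = 331.3 + 0.606*(-15) = 322.21 m/s
M = v/a = 946/322.21 = 2.936

2.936


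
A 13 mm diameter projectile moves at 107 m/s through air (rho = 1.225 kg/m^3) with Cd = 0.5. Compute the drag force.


A = pi*(d/2)^2 = pi*(13/2000)^2 = 1.32732e-04 m^2
Fd = 0.5*Cd*rho*A*v^2 = 0.5*0.5*1.225*1.32732e-04*107^2 = 0.4654 N

0.4654 N


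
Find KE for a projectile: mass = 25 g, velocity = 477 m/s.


E = 0.5*m*v^2 = 0.5*0.025*477^2 = 2844 J

2844 J


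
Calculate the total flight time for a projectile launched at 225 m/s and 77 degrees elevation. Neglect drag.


T = 2*v0*sin(theta)/g = 2*225*sin(77°)/9.81 = 44.7 s

44.7 s


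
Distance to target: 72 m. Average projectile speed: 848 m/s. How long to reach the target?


t = d/v = 72/848 = 0.08491 s

0.08491 s


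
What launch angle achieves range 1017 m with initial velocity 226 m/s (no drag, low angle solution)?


sin(2*theta) = R*g/v0^2 = 1017*9.81/226^2 = 0.195332, theta = arcsin(0.195332)/2 = 5.632°

5.632 degrees


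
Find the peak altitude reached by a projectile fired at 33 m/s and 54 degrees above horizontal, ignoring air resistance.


H = (v0*sin(theta))^2 / (2g) = (33*sin(54°))^2 / (2*9.81) = 36.33 m

36.33 m


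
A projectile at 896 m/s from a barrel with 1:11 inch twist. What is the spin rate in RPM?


twist_m = 11*0.0254 = 0.2794 m
spin = v/twist = 896/0.2794 = 3206.872 rev/s
RPM = spin*60 = 3206.872*60 ≈ 192412 RPM

192412 RPM


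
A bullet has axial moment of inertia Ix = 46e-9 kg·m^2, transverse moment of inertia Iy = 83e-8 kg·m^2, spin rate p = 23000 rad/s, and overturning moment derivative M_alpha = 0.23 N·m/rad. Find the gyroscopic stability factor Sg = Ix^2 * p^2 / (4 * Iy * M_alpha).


Sg = Ix^2 * p^2 / (4 * Iy * M_alpha) = (46e-9)^2 * 23000^2 / (4 * 83e-8 * 0.23) = 1.466

1.466


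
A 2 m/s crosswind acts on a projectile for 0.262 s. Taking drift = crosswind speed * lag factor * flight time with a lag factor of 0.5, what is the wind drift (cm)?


drift = v_wind * lag * t = 2 * 0.5 * 0.262 = 0.262 m ≈ 26.2 cm

26.2 cm


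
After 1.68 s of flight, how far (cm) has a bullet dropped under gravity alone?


drop = 0.5*g*t^2 = 0.5*9.81*1.68^2 = 13.8439 m ≈ 1384 cm

1384 cm


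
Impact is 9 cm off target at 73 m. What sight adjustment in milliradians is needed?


1 mrad subtends 1 cm per 10 m of range, so adj = error_cm / (dist_m / 10) = 9 / (73/10) = 1.233 mrad

1.233 mrad


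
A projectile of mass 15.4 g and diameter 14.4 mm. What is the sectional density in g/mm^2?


SD = m/d^2 = 15.4/14.4^2 = 0.07427 g/mm^2

0.07427 g/mm^2


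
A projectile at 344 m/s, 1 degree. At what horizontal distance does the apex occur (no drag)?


R = v0^2*sin(2*theta)/g = 344^2*sin(2*1°)/9.81 = 420.985 m
apex_dist = R/2 = 420.985/2 = 210.5 m

210.5 m


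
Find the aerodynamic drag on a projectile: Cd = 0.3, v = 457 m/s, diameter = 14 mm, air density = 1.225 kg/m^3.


A = pi*(d/2)^2 = pi*(14/2000)^2 = 1.53938e-04 m^2
Fd = 0.5*Cd*rho*A*v^2 = 0.5*0.3*1.225*1.53938e-04*457^2 = 5.908 N

5.908 N


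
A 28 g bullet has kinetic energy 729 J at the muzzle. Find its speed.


v = sqrt(2*E/m) = sqrt(2*729/0.028) = 228.2 m/s

228.2 m/s


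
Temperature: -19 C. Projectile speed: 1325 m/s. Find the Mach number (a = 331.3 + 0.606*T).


a = 331.3 + 0.606*(-19) = 319.786 m/s
M = v/a = 1325/319.786 = 4.143

4.143


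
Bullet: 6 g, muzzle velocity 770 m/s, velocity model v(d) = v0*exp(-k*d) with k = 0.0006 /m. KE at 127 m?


v = v0*exp(-k*d) = 770*exp(-0.0006*127) = 713.506 m/s
E = 0.5*m*v^2 = 0.5*0.006*713.506^2 = 1527 J

1527 J


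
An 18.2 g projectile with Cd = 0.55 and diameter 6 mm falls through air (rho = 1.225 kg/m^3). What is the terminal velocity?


A = pi*(d/2)^2 = pi*(6/2000)^2 = 2.82743e-05 m^2
vt = sqrt(2mg/(Cd*rho*A)) = sqrt(2*0.0182*9.81/(0.55 * 1.225 * 2.82743e-05)) = 136.9 m/s

136.9 m/s


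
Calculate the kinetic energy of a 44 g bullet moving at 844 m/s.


E = 0.5*m*v^2 = 0.5*0.044*844^2 = 15671 J

15671 J


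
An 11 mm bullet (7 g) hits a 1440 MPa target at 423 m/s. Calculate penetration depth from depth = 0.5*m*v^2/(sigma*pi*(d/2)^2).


A = pi*(d/2)^2 = pi*(11/2)^2 = 95.0332 mm^2
E = 0.5*m*v^2 = 0.5*0.007*423^2 = 626.251 J
depth = E/(sigma*A) = 626.251 J / (1440 MPa * 95.0332 mm^2) = 626.251/(1440 * 95.0332) m = 0.00457626 m ≈ 4.576 mm

4.576 mm


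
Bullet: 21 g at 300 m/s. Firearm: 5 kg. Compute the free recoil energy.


v_r = m_p*v_p/m_gun = 0.021*300/5 = 1.26 m/s, E_r = 0.5*m_gun*v_r^2 = 0.5*5*1.26^2 = 3.969 J

3.969 J


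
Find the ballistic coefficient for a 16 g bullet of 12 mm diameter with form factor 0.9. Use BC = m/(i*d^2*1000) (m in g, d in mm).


BC = m/(i*d^2*1000) = 16/(0.9 * 12^2 * 1000) = 0.0001235

0.0001235


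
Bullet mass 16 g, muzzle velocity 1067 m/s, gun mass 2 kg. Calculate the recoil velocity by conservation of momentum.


v_recoil = m_p * v_p / m_gun = 0.016 * 1067 / 2 = 8.536 m/s

8.536 m/s


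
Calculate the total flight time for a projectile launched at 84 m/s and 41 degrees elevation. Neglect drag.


T = 2*v0*sin(theta)/g = 2*84*sin(41°)/9.81 = 11.24 s

11.24 s


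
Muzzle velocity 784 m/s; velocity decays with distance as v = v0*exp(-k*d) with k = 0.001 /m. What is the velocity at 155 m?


v = v0*exp(-k*d) = 784*exp(-0.001*155) = 671.4 m/s

671.4 m/s


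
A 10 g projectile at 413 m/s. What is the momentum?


p = m*v = 0.01*413 = 4.13 kg·m/s

4.13 kg·m/s


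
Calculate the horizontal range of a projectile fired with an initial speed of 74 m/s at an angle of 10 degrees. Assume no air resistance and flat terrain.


R = v0^2 * sin(2*theta) / g = 74^2 * sin(2*10°) / 9.81 = 190.9 m

190.9 m


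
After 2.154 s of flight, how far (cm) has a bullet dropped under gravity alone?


drop = 0.5*g*t^2 = 0.5*9.81*2.154^2 = 22.7578 m ≈ 2276 cm

2276 cm


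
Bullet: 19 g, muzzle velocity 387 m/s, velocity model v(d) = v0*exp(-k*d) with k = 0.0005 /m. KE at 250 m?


v = v0*exp(-k*d) = 387*exp(-0.0005*250) = 341.526 m/s
E = 0.5*m*v^2 = 0.5*0.019*341.526^2 = 1108 J

1108 J


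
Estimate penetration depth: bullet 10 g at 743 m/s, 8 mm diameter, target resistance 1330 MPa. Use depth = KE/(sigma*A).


A = pi*(d/2)^2 = pi*(8/2)^2 = 50.2655 mm^2
E = 0.5*m*v^2 = 0.5*0.01*743^2 = 2760.24 J
depth = E/(sigma*A) = 2760.24 J / (1330 MPa * 50.2655 mm^2) = 2760.24/(1330 * 50.2655) m = 0.0412882 m ≈ 41.29 mm

41.29 mm


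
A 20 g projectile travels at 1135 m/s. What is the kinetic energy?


E = 0.5*m*v^2 = 0.5*0.02*1135^2 = 12882 J

12882 J


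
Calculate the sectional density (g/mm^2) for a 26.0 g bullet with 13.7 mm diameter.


SD = m/d^2 = 26.0/13.7^2 = 0.1385 g/mm^2

0.1385 g/mm^2


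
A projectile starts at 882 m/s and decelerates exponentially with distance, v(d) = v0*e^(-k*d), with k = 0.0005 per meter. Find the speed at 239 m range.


v = v0*exp(-k*d) = 882*exp(-0.0005*239) = 782.7 m/s

782.7 m/s


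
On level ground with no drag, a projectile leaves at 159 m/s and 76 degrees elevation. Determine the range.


R = v0^2 * sin(2*theta) / g = 159^2 * sin(2*76°) / 9.81 = 1210 m

1210 m


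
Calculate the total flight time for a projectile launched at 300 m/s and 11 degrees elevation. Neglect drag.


T = 2*v0*sin(theta)/g = 2*300*sin(11°)/9.81 = 11.67 s

11.67 s


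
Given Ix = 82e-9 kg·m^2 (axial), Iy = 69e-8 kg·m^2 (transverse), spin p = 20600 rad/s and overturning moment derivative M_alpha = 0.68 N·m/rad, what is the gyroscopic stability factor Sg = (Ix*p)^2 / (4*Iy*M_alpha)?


Sg = Ix^2 * p^2 / (4 * Iy * M_alpha) = (82e-9)^2 * 20600^2 / (4 * 69e-8 * 0.68) = 1.52

1.52


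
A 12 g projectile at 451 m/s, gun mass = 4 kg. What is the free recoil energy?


v_r = m_p*v_p/m_gun = 0.012*451/4 = 1.353 m/s, E_r = 0.5*m_gun*v_r^2 = 0.5*4*1.353^2 = 3.661 J

3.661 J


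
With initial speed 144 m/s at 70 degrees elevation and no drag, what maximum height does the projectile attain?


H = (v0*sin(theta))^2 / (2g) = (144*sin(70°))^2 / (2*9.81) = 933.2 m

933.2 m


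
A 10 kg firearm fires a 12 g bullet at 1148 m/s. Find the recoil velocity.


v_recoil = m_p * v_p / m_gun = 0.012 * 1148 / 10 = 1.378 m/s

1.378 m/s


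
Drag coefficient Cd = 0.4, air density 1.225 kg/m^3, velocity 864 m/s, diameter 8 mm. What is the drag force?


A = pi*(d/2)^2 = pi*(8/2000)^2 = 5.02655e-05 m^2
Fd = 0.5*Cd*rho*A*v^2 = 0.5*0.4*1.225*5.02655e-05*864^2 = 9.193 N

9.193 N


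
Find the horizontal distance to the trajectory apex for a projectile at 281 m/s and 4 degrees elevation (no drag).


R = v0^2*sin(2*theta)/g = 281^2*sin(2*4°)/9.81 = 1120.21 m
apex_dist = R/2 = 1120.21/2 = 560.1 m

560.1 m


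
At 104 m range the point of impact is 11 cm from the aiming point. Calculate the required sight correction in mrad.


1 mrad subtends 1 cm per 10 m of range, so adj = error_cm / (dist_m / 10) = 11 / (104/10) = 1.058 mrad

1.058 mrad


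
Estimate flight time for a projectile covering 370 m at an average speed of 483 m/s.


t = d/v = 370/483 = 0.766 s

0.766 s


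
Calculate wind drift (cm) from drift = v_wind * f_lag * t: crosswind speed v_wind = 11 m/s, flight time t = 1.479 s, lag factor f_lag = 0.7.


drift = v_wind * lag * t = 11 * 0.7 * 1.479 = 11.3883 m ≈ 1139 cm

1139 cm


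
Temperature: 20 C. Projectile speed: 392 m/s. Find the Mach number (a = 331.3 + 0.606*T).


a = 331.3 + 0.606*(20) = 343.42 m/s
M = v/a = 392/343.42 = 1.141

1.141


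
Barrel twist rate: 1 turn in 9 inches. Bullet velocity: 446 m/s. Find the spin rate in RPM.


twist_m = 9*0.0254 = 0.2286 m
spin = v/twist = 446/0.2286 = 1951.006 rev/s
RPM = spin*60 = 1951.006*60 ≈ 117060 RPM

117060 RPM


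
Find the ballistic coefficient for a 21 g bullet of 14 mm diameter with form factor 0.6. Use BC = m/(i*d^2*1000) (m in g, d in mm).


BC = m/(i*d^2*1000) = 21/(0.6 * 14^2 * 1000) = 0.0001786

0.0001786


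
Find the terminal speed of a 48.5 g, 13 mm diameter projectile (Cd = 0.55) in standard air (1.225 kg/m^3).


A = pi*(d/2)^2 = pi*(13/2000)^2 = 1.32732e-04 m^2
vt = sqrt(2mg/(Cd*rho*A)) = sqrt(2*0.0485*9.81/(0.55 * 1.225 * 1.32732e-04)) = 103.2 m/s

103.2 m/s


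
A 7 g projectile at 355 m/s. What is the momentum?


p = m*v = 0.007*355 = 2.485 kg·m/s

2.485 kg·m/s


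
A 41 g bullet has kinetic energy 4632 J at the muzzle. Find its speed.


v = sqrt(2*E/m) = sqrt(2*4632/0.041) = 475.3 m/s

475.3 m/s


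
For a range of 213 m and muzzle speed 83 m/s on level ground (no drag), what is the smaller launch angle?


sin(2*theta) = R*g/v0^2 = 213*9.81/83^2 = 0.303314, theta = arcsin(0.303314)/2 = 8.828°

8.828 degrees


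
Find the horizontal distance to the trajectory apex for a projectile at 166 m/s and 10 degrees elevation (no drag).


R = v0^2*sin(2*theta)/g = 166^2*sin(2*10°)/9.81 = 960.724 m
apex_dist = R/2 = 960.724/2 = 480.4 m

480.4 m


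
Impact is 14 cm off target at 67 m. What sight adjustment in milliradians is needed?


1 mrad subtends 1 cm per 10 m of range, so adj = error_cm / (dist_m / 10) = 14 / (67/10) = 2.09 mrad

2.09 mrad


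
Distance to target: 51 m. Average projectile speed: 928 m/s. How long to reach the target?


t = d/v = 51/928 = 0.05496 s

0.05496 s


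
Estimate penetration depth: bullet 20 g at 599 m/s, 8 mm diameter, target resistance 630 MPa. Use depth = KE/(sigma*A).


A = pi*(d/2)^2 = pi*(8/2)^2 = 50.2655 mm^2
E = 0.5*m*v^2 = 0.5*0.02*599^2 = 3588.01 J
depth = E/(sigma*A) = 3588.01 J / (630 MPa * 50.2655 mm^2) = 3588.01/(630 * 50.2655) m = 0.113303 m ≈ 113.3 mm

113.3 mm


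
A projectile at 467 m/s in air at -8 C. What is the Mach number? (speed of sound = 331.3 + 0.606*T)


a = 331.3 + 0.606*(-8) = 326.452 m/s
M = v/a = 467/326.452 = 1.431

1.431


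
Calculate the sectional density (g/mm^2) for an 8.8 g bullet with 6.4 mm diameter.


SD = m/d^2 = 8.8/6.4^2 = 0.2148 g/mm^2

0.2148 g/mm^2


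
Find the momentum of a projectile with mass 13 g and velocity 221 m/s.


p = m*v = 0.013*221 = 2.873 kg·m/s

2.873 kg·m/s


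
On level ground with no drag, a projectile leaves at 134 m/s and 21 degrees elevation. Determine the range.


R = v0^2 * sin(2*theta) / g = 134^2 * sin(2*21°) / 9.81 = 1225 m

1225 m


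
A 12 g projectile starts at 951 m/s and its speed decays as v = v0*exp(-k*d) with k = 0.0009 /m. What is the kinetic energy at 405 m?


v = v0*exp(-k*d) = 951*exp(-0.0009*405) = 660.511 m/s
E = 0.5*m*v^2 = 0.5*0.012*660.511^2 = 2618 J

2618 J


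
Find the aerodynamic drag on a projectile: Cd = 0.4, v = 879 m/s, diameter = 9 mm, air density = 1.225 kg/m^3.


A = pi*(d/2)^2 = pi*(9/2000)^2 = 6.36173e-05 m^2
Fd = 0.5*Cd*rho*A*v^2 = 0.5*0.4*1.225*6.36173e-05*879^2 = 12.04 N

12.04 N


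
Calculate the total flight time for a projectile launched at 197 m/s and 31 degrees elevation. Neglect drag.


T = 2*v0*sin(theta)/g = 2*197*sin(31°)/9.81 = 20.69 s

20.69 s


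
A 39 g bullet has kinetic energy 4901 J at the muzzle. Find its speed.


v = sqrt(2*E/m) = sqrt(2*4901/0.039) = 501.3 m/s

501.3 m/s


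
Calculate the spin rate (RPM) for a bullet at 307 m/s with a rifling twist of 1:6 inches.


twist_m = 6*0.0254 = 0.1524 m
spin = v/twist = 307/0.1524 = 2014.436 rev/s
RPM = spin*60 = 2014.436*60 ≈ 120866 RPM

120866 RPM


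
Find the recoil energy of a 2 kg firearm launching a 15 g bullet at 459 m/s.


v_r = m_p*v_p/m_gun = 0.015*459/2 = 3.4425 m/s, E_r = 0.5*m_gun*v_r^2 = 0.5*2*3.4425^2 = 11.85 J

11.85 J


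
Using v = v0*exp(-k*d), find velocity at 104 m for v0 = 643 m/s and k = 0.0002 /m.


v = v0*exp(-k*d) = 643*exp(-0.0002*104) = 629.8 m/s

629.8 m/s


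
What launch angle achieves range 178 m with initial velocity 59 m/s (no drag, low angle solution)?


sin(2*theta) = R*g/v0^2 = 178*9.81/59^2 = 0.501632, theta = arcsin(0.501632)/2 = 15.05°

15.05 degrees


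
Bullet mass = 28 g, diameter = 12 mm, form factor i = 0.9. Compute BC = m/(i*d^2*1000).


BC = m/(i*d^2*1000) = 28/(0.9 * 12^2 * 1000) = 0.000216

0.000216


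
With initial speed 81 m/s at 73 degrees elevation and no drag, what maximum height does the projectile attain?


H = (v0*sin(theta))^2 / (2g) = (81*sin(73°))^2 / (2*9.81) = 305.8 m

305.8 m


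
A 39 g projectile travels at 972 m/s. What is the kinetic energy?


E = 0.5*m*v^2 = 0.5*0.039*972^2 = 18423 J

18423 J


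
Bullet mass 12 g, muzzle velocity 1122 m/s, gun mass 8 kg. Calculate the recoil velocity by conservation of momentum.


v_recoil = m_p * v_p / m_gun = 0.012 * 1122 / 8 = 1.683 m/s

1.683 m/s


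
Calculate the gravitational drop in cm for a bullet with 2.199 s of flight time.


drop = 0.5*g*t^2 = 0.5*9.81*2.199^2 = 23.7186 m ≈ 2372 cm

2372 cm


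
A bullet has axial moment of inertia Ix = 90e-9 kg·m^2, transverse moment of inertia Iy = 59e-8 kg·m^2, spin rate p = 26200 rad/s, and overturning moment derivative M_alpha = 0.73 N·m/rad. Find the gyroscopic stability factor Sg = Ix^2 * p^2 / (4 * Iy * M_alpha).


Sg = Ix^2 * p^2 / (4 * Iy * M_alpha) = (90e-9)^2 * 26200^2 / (4 * 59e-8 * 0.73) = 3.227

3.227


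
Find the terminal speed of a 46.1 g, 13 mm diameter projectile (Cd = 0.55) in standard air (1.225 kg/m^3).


A = pi*(d/2)^2 = pi*(13/2000)^2 = 1.32732e-04 m^2
vt = sqrt(2mg/(Cd*rho*A)) = sqrt(2*0.0461*9.81/(0.55 * 1.225 * 1.32732e-04)) = 100.6 m/s

100.6 m/s


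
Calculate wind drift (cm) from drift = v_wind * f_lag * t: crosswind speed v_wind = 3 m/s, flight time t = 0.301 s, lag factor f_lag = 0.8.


drift = v_wind * lag * t = 3 * 0.8 * 0.301 = 0.7224 m ≈ 72.24 cm

72.24 cm


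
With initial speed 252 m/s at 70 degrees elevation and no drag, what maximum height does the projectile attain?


H = (v0*sin(theta))^2 / (2g) = (252*sin(70°))^2 / (2*9.81) = 2858 m

2858 m


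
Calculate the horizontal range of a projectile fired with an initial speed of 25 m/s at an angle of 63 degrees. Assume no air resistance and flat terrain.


R = v0^2 * sin(2*theta) / g = 25^2 * sin(2*63°) / 9.81 = 51.54 m

51.54 m


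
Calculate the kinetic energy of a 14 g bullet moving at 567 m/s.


E = 0.5*m*v^2 = 0.5*0.014*567^2 = 2250 J

2250 J


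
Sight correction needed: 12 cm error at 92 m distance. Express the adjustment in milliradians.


1 mrad subtends 1 cm per 10 m of range, so adj = error_cm / (dist_m / 10) = 12 / (92/10) = 1.304 mrad

1.304 mrad


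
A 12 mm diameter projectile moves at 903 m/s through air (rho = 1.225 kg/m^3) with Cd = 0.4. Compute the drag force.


A = pi*(d/2)^2 = pi*(12/2000)^2 = 1.13097e-04 m^2
Fd = 0.5*Cd*rho*A*v^2 = 0.5*0.4*1.225*1.13097e-04*903^2 = 22.59 N

22.59 N


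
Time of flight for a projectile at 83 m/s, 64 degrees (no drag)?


T = 2*v0*sin(theta)/g = 2*83*sin(64°)/9.81 = 15.21 s

15.21 s


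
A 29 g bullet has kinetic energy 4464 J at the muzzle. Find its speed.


v = sqrt(2*E/m) = sqrt(2*4464/0.029) = 554.9 m/s

554.9 m/s


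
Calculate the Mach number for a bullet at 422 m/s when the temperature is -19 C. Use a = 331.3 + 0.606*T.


a = 331.3 + 0.606*(-19) = 319.786 m/s
M = v/a = 422/319.786 = 1.32

1.32


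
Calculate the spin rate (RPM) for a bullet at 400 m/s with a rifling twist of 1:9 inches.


twist_m = 9*0.0254 = 0.2286 m
spin = v/twist = 400/0.2286 = 1749.781 rev/s
RPM = spin*60 = 1749.781*60 ≈ 104987 RPM

104987 RPM


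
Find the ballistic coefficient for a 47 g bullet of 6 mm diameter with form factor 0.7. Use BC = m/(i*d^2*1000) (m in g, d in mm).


BC = m/(i*d^2*1000) = 47/(0.7 * 6^2 * 1000) = 0.001865

0.001865


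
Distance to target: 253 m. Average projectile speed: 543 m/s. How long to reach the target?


t = d/v = 253/543 = 0.4659 s

0.4659 s


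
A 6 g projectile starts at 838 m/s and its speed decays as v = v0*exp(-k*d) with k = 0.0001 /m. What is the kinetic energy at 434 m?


v = v0*exp(-k*d) = 838*exp(-0.0001*434) = 802.409 m/s
E = 0.5*m*v^2 = 0.5*0.006*802.409^2 = 1932 J

1932 J


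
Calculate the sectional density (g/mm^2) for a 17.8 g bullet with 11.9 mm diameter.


SD = m/d^2 = 17.8/11.9^2 = 0.1257 g/mm^2

0.1257 g/mm^2


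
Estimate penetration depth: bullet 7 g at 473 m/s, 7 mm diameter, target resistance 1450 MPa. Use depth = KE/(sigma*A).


A = pi*(d/2)^2 = pi*(7/2)^2 = 38.4845 mm^2
E = 0.5*m*v^2 = 0.5*0.007*473^2 = 783.052 J
depth = E/(sigma*A) = 783.052 J / (1450 MPa * 38.4845 mm^2) = 783.052/(1450 * 38.4845) m = 0.0140325 m ≈ 14.03 mm

14.03 mm


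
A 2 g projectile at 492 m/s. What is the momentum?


p = m*v = 0.002*492 = 0.984 kg·m/s

0.984 kg·m/s


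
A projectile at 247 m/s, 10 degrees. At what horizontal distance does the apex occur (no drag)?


R = v0^2*sin(2*theta)/g = 247^2*sin(2*10°)/9.81 = 2127.04 m
apex_dist = R/2 = 2127.04/2 = 1064 m

1064 m


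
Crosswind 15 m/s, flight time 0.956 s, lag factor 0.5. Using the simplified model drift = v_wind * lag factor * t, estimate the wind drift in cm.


drift = v_wind * lag * t = 15 * 0.5 * 0.956 = 7.17 m ≈ 717 cm

717 cm


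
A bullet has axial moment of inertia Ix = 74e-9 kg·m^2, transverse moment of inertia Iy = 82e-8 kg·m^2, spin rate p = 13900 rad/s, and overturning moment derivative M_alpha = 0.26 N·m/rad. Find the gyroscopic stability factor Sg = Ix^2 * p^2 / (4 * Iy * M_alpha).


Sg = Ix^2 * p^2 / (4 * Iy * M_alpha) = (74e-9)^2 * 13900^2 / (4 * 82e-8 * 0.26) = 1.241

1.241


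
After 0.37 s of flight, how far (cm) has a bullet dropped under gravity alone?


drop = 0.5*g*t^2 = 0.5*9.81*0.37^2 = 0.671494 m ≈ 67.15 cm

67.15 cm


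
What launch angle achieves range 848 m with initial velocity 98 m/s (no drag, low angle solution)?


sin(2*theta) = R*g/v0^2 = 848*9.81/98^2 = 0.866189, theta = arcsin(0.866189)/2 = 30.01°

30.01 degrees


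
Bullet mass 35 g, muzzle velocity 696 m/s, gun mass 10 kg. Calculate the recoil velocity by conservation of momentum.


v_recoil = m_p * v_p / m_gun = 0.035 * 696 / 10 = 2.436 m/s

2.436 m/s


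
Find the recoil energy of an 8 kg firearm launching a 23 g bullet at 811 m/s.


v_r = m_p*v_p/m_gun = 0.023*811/8 = 2.33162 m/s, E_r = 0.5*m_gun*v_r^2 = 0.5*8*2.33162^2 = 21.75 J

21.75 J


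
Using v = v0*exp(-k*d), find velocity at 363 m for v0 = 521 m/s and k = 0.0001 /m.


v = v0*exp(-k*d) = 521*exp(-0.0001*363) = 502.4 m/s

502.4 m/s


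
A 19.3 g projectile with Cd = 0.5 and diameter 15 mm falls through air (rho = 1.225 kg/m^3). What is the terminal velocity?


A = pi*(d/2)^2 = pi*(15/2000)^2 = 1.76715e-04 m^2
vt = sqrt(2mg/(Cd*rho*A)) = sqrt(2*0.0193*9.81/(0.5 * 1.225 * 1.76715e-04)) = 59.15 m/s

59.15 m/s


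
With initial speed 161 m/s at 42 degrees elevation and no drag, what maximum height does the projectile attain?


H = (v0*sin(theta))^2 / (2g) = (161*sin(42°))^2 / (2*9.81) = 591.5 m

591.5 m


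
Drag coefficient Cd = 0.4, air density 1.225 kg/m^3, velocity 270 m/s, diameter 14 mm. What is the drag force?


A = pi*(d/2)^2 = pi*(14/2000)^2 = 1.53938e-04 m^2
Fd = 0.5*Cd*rho*A*v^2 = 0.5*0.4*1.225*1.53938e-04*270^2 = 2.749 N

2.749 N


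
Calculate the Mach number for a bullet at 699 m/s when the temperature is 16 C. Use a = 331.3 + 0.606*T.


a = 331.3 + 0.606*(16) = 340.996 m/s
M = v/a = 699/340.996 = 2.05

2.05


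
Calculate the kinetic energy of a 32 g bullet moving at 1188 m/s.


E = 0.5*m*v^2 = 0.5*0.032*1188^2 = 22582 J

22582 J


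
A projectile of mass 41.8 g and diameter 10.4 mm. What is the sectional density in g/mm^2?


SD = m/d^2 = 41.8/10.4^2 = 0.3865 g/mm^2

0.3865 g/mm^2


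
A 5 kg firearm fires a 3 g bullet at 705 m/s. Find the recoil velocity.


v_recoil = m_p * v_p / m_gun = 0.003 * 705 / 5 = 0.423 m/s

0.423 m/s


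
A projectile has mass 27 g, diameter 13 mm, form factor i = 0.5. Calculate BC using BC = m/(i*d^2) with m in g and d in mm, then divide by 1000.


BC = m/(i*d^2*1000) = 27/(0.5 * 13^2 * 1000) = 0.0003195

0.0003195


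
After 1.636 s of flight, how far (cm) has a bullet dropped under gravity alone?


drop = 0.5*g*t^2 = 0.5*9.81*1.636^2 = 13.1282 m ≈ 1313 cm

1313 cm


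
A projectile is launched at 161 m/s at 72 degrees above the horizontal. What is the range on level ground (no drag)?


R = v0^2 * sin(2*theta) / g = 161^2 * sin(2*72°) / 9.81 = 1553 m

1553 m


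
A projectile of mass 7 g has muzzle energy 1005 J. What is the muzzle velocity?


v = sqrt(2*E/m) = sqrt(2*1005/0.007) = 535.9 m/s

535.9 m/s


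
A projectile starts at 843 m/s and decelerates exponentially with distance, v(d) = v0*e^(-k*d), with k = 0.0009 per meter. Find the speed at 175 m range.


v = v0*exp(-k*d) = 843*exp(-0.0009*175) = 720.2 m/s

720.2 m/s


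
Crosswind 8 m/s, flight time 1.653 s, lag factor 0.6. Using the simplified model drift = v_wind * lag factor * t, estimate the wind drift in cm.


drift = v_wind * lag * t = 8 * 0.6 * 1.653 = 7.9344 m ≈ 793.4 cm

793.4 cm


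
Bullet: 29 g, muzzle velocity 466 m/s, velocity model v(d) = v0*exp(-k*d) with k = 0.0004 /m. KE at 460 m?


v = v0*exp(-k*d) = 466*exp(-0.0004*460) = 387.682 m/s
E = 0.5*m*v^2 = 0.5*0.029*387.682^2 = 2179 J

2179 J


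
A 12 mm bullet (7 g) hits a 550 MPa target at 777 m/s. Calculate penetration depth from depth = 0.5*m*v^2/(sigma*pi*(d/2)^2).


A = pi*(d/2)^2 = pi*(12/2)^2 = 113.097 mm^2
E = 0.5*m*v^2 = 0.5*0.007*777^2 = 2113.05 J
depth = E/(sigma*A) = 2113.05 J / (550 MPa * 113.097 mm^2) = 2113.05/(550 * 113.097) m = 0.03397 m ≈ 33.97 mm

33.97 mm


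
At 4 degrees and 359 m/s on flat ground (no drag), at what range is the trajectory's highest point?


R = v0^2*sin(2*theta)/g = 359^2*sin(2*4°)/9.81 = 1828.42 m
apex_dist = R/2 = 1828.42/2 = 914.2 m

914.2 m


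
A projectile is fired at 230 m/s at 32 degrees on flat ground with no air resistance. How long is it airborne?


T = 2*v0*sin(theta)/g = 2*230*sin(32°)/9.81 = 24.85 s

24.85 s


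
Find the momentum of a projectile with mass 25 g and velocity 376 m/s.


p = m*v = 0.025*376 = 9.4 kg·m/s

9.4 kg·m/s


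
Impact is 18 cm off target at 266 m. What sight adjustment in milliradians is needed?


1 mrad subtends 1 cm per 10 m of range, so adj = error_cm / (dist_m / 10) = 18 / (266/10) = 0.6767 mrad

0.6767 mrad


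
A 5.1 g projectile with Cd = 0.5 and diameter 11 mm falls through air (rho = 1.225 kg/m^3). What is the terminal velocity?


A = pi*(d/2)^2 = pi*(11/2000)^2 = 9.50332e-05 m^2
vt = sqrt(2mg/(Cd*rho*A)) = sqrt(2*0.0051*9.81/(0.5 * 1.225 * 9.50332e-05)) = 41.46 m/s

41.46 m/s


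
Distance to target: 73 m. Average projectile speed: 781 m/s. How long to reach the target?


t = d/v = 73/781 = 0.09347 s

0.09347 s


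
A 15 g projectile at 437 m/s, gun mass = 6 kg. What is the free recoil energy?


v_r = m_p*v_p/m_gun = 0.015*437/6 = 1.0925 m/s, E_r = 0.5*m_gun*v_r^2 = 0.5*6*1.0925^2 = 3.581 J

3.581 J


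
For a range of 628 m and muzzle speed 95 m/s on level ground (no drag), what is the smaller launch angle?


sin(2*theta) = R*g/v0^2 = 628*9.81/95^2 = 0.682624, theta = arcsin(0.682624)/2 = 21.52°

21.52 degrees


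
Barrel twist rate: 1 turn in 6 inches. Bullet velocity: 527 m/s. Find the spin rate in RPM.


twist_m = 6*0.0254 = 0.1524 m
spin = v/twist = 527/0.1524 = 3458.005 rev/s
RPM = spin*60 = 3458.005*60 ≈ 207480 RPM

207480 RPM


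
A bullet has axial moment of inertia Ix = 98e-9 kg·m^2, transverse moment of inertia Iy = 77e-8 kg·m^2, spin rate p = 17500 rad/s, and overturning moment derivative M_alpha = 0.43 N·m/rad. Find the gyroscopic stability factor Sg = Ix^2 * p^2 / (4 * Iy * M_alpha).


Sg = Ix^2 * p^2 / (4 * Iy * M_alpha) = (98e-9)^2 * 17500^2 / (4 * 77e-8 * 0.43) = 2.221

2.221


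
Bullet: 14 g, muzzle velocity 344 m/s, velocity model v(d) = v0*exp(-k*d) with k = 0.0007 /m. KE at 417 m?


v = v0*exp(-k*d) = 344*exp(-0.0007*417) = 256.914 m/s
E = 0.5*m*v^2 = 0.5*0.014*256.914^2 = 462 J

462 J


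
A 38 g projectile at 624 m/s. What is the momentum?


p = m*v = 0.038*624 = 23.71 kg·m/s

23.71 kg·m/s


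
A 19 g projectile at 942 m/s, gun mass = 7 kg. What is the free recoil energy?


v_r = m_p*v_p/m_gun = 0.019*942/7 = 2.55686 m/s, E_r = 0.5*m_gun*v_r^2 = 0.5*7*2.55686^2 = 22.88 J

22.88 J


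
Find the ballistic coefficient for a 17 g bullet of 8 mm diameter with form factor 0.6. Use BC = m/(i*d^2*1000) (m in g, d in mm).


BC = m/(i*d^2*1000) = 17/(0.6 * 8^2 * 1000) = 0.0004427

0.0004427


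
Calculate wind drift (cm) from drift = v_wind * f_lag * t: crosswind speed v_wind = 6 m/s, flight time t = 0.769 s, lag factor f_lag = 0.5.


drift = v_wind * lag * t = 6 * 0.5 * 0.769 = 2.307 m ≈ 230.7 cm

230.7 cm


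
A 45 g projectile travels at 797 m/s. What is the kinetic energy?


E = 0.5*m*v^2 = 0.5*0.045*797^2 = 14292 J

14292 J


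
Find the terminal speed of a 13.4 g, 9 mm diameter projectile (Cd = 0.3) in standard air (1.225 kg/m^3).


A = pi*(d/2)^2 = pi*(9/2000)^2 = 6.36173e-05 m^2
vt = sqrt(2mg/(Cd*rho*A)) = sqrt(2*0.0134*9.81/(0.3 * 1.225 * 6.36173e-05)) = 106 m/s

106 m/s


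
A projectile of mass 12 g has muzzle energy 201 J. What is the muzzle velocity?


v = sqrt(2*E/m) = sqrt(2*201/0.012) = 183 m/s

183 m/s


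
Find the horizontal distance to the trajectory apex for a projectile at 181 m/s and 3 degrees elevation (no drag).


R = v0^2*sin(2*theta)/g = 181^2*sin(2*3°)/9.81 = 349.078 m
apex_dist = R/2 = 349.078/2 = 174.5 m

174.5 m


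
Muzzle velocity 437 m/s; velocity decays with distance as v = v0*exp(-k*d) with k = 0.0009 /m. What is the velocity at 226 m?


v = v0*exp(-k*d) = 437*exp(-0.0009*226) = 356.6 m/s

356.6 m/s


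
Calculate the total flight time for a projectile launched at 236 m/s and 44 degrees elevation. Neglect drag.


T = 2*v0*sin(theta)/g = 2*236*sin(44°)/9.81 = 33.42 s

33.42 s


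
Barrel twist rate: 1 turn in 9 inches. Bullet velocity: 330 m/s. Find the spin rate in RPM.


twist_m = 9*0.0254 = 0.2286 m
spin = v/twist = 330/0.2286 = 1443.57 rev/s
RPM = spin*60 = 1443.57*60 ≈ 86614 RPM

86614 RPM


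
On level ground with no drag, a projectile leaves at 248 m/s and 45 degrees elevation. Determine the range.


R = v0^2 * sin(2*theta) / g = 248^2 * sin(2*45°) / 9.81 = 6270 m

6270 m


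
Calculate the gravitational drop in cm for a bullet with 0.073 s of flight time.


drop = 0.5*g*t^2 = 0.5*9.81*0.073^2 = 0.0261387 m ≈ 2.614 cm

2.614 cm


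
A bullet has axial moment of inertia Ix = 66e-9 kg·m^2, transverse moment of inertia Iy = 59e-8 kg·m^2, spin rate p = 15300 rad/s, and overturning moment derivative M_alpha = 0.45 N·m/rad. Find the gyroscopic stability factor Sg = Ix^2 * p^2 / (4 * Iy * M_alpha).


Sg = Ix^2 * p^2 / (4 * Iy * M_alpha) = (66e-9)^2 * 15300^2 / (4 * 59e-8 * 0.45) = 0.9602

0.9602


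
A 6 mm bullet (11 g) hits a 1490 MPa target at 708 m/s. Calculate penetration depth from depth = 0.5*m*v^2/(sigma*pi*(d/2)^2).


A = pi*(d/2)^2 = pi*(6/2)^2 = 28.2743 mm^2
E = 0.5*m*v^2 = 0.5*0.011*708^2 = 2756.95 J
depth = E/(sigma*A) = 2756.95 J / (1490 MPa * 28.2743 mm^2) = 2756.95/(1490 * 28.2743) m = 0.0654411 m ≈ 65.44 mm

65.44 mm


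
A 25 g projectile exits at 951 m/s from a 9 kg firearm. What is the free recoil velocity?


v_recoil = m_p * v_p / m_gun = 0.025 * 951 / 9 = 2.642 m/s

2.642 m/s


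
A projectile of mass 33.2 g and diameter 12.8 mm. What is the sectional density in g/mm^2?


SD = m/d^2 = 33.2/12.8^2 = 0.2026 g/mm^2

0.2026 g/mm^2


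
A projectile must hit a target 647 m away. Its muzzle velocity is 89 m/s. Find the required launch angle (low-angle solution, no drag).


sin(2*theta) = R*g/v0^2 = 647*9.81/89^2 = 0.801297, theta = arcsin(0.801297)/2 = 26.63°

26.63 degrees


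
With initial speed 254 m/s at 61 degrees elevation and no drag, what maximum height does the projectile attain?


H = (v0*sin(theta))^2 / (2g) = (254*sin(61°))^2 / (2*9.81) = 2515 m

2515 m


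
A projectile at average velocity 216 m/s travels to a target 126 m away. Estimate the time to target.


t = d/v = 126/216 = 0.5833 s

0.5833 s


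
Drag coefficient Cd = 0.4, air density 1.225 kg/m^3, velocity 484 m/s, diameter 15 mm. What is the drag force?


A = pi*(d/2)^2 = pi*(15/2000)^2 = 1.76715e-04 m^2
Fd = 0.5*Cd*rho*A*v^2 = 0.5*0.4*1.225*1.76715e-04*484^2 = 10.14 N

10.14 N


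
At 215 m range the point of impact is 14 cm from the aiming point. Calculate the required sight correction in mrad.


1 mrad subtends 1 cm per 10 m of range, so adj = error_cm / (dist_m / 10) = 14 / (215/10) = 0.6512 mrad

0.6512 mrad


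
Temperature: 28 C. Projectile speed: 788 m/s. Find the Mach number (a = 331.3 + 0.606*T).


a = 331.3 + 0.606*(28) = 348.268 m/s
M = v/a = 788/348.268 = 2.263

2.263


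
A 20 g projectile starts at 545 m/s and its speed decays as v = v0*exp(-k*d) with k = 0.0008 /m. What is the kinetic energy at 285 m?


v = v0*exp(-k*d) = 545*exp(-0.0008*285) = 433.888 m/s
E = 0.5*m*v^2 = 0.5*0.02*433.888^2 = 1883 J

1883 J


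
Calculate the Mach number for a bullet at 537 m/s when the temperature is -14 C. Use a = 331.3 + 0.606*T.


a = 331.3 + 0.606*(-14) = 322.816 m/s
M = v/a = 537/322.816 = 1.663

1.663


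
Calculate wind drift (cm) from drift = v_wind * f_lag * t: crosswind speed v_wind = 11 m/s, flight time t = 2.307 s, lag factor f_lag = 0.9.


drift = v_wind * lag * t = 11 * 0.9 * 2.307 = 22.8393 m ≈ 2284 cm

2284 cm
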